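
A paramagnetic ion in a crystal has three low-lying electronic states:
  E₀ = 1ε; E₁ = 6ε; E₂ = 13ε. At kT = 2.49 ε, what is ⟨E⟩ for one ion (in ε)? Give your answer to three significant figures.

1.67 ε

Eᵢ/kT = 0.40161, 2.4096, 5.2209.
Z = Σ e^(−Eᵢ/kT) = e^(−0.40161) + e^(−2.4096) + e^(−5.2209) = 0.66924 + 0.089851 + 0.0054025 = 0.76449.
⟨E⟩ = Σ Eᵢ e^(−Eᵢ/kT) / Z = (1·0.66924 + 6·0.089851 + 13·0.0054025) / 0.76449 = 1.67 ε.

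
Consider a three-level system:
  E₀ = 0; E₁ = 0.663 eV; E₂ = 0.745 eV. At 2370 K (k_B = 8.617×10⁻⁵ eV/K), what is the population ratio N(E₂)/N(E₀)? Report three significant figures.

k_BT = 8.617×10⁻⁵ × 2370 K = 0.20422 eV.
n₂/n₀ = exp[−(E₂−E₀)/kT] = exp(−(0.745 eV)/(0.20422 eV)) = exp(-3.6480) = 0.0260.

0.0260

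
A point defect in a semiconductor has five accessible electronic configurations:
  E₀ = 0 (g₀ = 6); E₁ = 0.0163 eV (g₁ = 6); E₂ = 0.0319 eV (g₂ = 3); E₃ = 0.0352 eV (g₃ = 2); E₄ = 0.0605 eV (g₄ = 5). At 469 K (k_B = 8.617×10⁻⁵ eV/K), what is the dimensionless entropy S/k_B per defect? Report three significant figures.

k_BT = 8.617×10⁻⁵ × 469 K = 0.040414 eV.
Eᵢ/kT = 0, 0.40333, 0.78933, 0.87099, 1.4970.
Z = Σ gᵢe^(−Eᵢ/kT) = 6·e^(−0) + 6·e^(−0.40333) + 3·e^(−0.78933) + 2·e^(−0.87099) + 5·e^(−1.4970) = 6.0000 + 4.0085 + 1.3624 + 0.83707 + 1.1190 = 13.327.
⟨E⟩ = Σ EᵢPᵢ = 0.015455 eV.
S/k_B = ln Z + ⟨E⟩/kT = ln(13.327) + 0.015455/0.040414 = 2.5898 + 0.38242 = 2.97.

2.97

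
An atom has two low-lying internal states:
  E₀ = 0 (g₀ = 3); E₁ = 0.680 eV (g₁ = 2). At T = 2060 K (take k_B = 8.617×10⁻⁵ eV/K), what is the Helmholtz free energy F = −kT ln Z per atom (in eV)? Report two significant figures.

-0.20 eV

k_BT = 8.617×10⁻⁵ × 2060 K = 0.1775 eV.
Eᵢ/kT = 0, 3.831.
Z = Σ gᵢe^(−Eᵢ/kT) = 3·e^(−0) + 2·e^(−3.831) = 3.000 + 0.04338 = 3.043.
F = −kT ln Z = −0.1775 × ln(3.043) = −0.1775 × 1.113 = -0.20 eV.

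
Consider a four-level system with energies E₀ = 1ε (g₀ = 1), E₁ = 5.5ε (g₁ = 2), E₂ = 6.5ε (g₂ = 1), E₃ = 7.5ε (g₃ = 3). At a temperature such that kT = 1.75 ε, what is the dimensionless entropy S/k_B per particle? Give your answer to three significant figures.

0.869

Eᵢ/kT = 0.57143, 3.1429, 3.7143, 4.2857.
Z = Σ gᵢe^(−Eᵢ/kT) = 1·e^(−0.57143) + 2·e^(−3.1429) + 1·e^(−3.7143) + 3·e^(−4.2857) = 0.56472 + 0.086315 + 0.024372 + 0.041292 = 0.71670.
⟨E⟩ = Σ EᵢPᵢ = 2.1035 ε.
S/k_B = ln Z + ⟨E⟩/kT = ln(0.71670) + 2.1035/1.75 = -0.33310 + 1.2020 = 0.869.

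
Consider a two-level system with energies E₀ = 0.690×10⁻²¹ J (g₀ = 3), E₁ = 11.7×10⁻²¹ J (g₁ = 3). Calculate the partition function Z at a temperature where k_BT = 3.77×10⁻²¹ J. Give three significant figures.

Z = 2.63

Eᵢ/kT = 0.18302, 3.1034.
Z = Σ gᵢe^(−Eᵢ/kT) = 3·e^(−0.18302) + 3·e^(−3.1034) = 2.4983 + 0.13469 = 2.6330.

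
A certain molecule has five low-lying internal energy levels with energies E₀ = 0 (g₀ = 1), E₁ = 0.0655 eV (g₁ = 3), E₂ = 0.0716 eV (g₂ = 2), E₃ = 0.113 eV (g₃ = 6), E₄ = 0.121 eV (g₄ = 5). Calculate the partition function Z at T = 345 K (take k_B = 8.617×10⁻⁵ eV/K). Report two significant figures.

Z = 1.7

k_BT = 8.617×10⁻⁵ × 345 K = 0.02973 eV.
Eᵢ/kT = 0, 2.203, 2.408, 3.801, 4.070.
Z = Σ gᵢe^(−Eᵢ/kT) = 1·e^(−0) + 3·e^(−2.203) + 2·e^(−2.408) + 6·e^(−3.801) + 5·e^(−4.070) = 1.000 + 0.3314 + 0.1800 + 0.1341 + 0.08539 = 1.731.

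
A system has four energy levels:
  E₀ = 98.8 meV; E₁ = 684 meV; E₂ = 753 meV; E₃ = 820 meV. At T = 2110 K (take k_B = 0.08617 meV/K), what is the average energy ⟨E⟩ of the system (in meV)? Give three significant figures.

149 meV

k_BT = 0.08617 × 2110 K = 181.82 meV.
Eᵢ/kT = 0.54339, 3.7620, 4.1415, 4.5100.
Z = Σ e^(−Eᵢ/kT) = e^(−0.54339) + e^(−3.7620) + e^(−4.1415) + e^(−4.5100) = 0.58078 + 0.023237 + 0.015899 + 0.010998 = 0.63091.
⟨E⟩ = Σ Eᵢ e^(−Eᵢ/kT) / Z = (98.8·0.58078 + 684·0.023237 + 753·0.015899 + 820·0.010998) / 0.63091 = 149 meV.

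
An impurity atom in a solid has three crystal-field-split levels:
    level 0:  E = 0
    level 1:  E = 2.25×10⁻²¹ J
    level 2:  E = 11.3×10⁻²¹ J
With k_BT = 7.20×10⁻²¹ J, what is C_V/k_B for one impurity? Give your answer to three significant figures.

0.219

Eᵢ/kT = 0, 0.31250, 1.5694.
Z = Σ e^(−Eᵢ/kT) = e^(−0) + e^(−0.31250) + e^(−1.5694) = 1.0000 + 0.73162 + 0.20817 = 1.9398.
⟨E⟩ = 2.0613, ⟨E²⟩ = 15.612.
C_V/k_B = (⟨E²⟩ − ⟨E⟩²)/(kT)² = (15.612 − 4.2490)/51.840 = 0.219.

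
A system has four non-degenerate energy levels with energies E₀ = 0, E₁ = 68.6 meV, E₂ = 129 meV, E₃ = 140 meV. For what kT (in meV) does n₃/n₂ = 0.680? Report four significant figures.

n₃/n₂ = exp[−(E₃−E₂)/kT] = 0.680.
⇒ (E₃−E₂)/kT = ln(1/0.680) = ln(1.47059) = 0.385664.
kT = 11 meV / 0.385664 = 28.52 meV.

28.52 meV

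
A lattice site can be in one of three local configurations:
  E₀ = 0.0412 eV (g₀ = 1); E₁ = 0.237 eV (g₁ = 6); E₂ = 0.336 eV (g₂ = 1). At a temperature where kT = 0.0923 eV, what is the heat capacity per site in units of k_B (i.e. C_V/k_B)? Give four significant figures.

Eᵢ/kT = 0.446371, 2.56771, 3.64030.
Z = Σ gᵢe^(−Eᵢ/kT) = 1·e^(−0.446371) + 6·e^(−2.56771) + 1·e^(−3.64030) = 0.639946 + 0.460266 + 0.0262445 = 1.12646.
⟨E⟩ = 0.128071 eV, ⟨E²⟩ = 0.0265450 eV².
C_V/k_B = (⟨E²⟩ − ⟨E⟩²)/(kT)² = (0.0265450 − 0.0164022)/0.00851929 = 1.191.

1.191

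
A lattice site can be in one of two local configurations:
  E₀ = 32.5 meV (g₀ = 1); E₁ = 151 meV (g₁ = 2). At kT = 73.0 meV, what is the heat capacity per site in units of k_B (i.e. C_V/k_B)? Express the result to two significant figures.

Eᵢ/kT = 0.4452, 2.068.
Z = Σ gᵢe^(−Eᵢ/kT) = 1·e^(−0.4452) + 2·e^(−2.068) = 0.6407 + 0.2529 = 0.8936.
⟨E⟩ = 66.04 meV, ⟨E²⟩ = 7210 meV².
C_V/k_B = (⟨E²⟩ − ⟨E⟩²)/(kT)² = (7210 − 4361)/5329 = 0.53.

0.53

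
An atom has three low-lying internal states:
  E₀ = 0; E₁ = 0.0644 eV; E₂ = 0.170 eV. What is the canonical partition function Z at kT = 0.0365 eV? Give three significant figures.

Eᵢ/kT = 0, 1.7644, 4.6575.
Z = Σ e^(−Eᵢ/kT) = e^(−0) + e^(−1.7644) + e^(−4.6575) = 1.0000 + 0.17129 + 0.0094902 = 1.1808.

Z = 1.18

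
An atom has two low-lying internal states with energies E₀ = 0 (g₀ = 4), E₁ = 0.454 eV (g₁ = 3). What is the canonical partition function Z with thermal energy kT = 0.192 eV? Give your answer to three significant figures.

Eᵢ/kT = 0, 2.3646.
Z = Σ gᵢe^(−Eᵢ/kT) = 4·e^(−0) + 3·e^(−2.3646) = 4.0000 + 0.28196 = 4.2820.

Z = 4.28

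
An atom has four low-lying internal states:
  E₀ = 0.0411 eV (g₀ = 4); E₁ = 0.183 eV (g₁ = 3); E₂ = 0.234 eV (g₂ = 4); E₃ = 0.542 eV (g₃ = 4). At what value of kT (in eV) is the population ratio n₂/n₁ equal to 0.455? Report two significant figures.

n₂/n₁ = (g₂/g₁) exp[−(E₂−E₁)/kT] = 0.455.
⇒ (E₂−E₁)/kT = ln((4/3)/0.455) = ln(2.930) = 1.075.
kT = 0.051 eV / 1.075 = 0.047 eV.

0.047 eV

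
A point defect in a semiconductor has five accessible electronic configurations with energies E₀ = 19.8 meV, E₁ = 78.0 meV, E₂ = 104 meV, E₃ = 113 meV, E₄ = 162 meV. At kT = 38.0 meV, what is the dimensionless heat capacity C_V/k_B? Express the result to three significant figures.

Eᵢ/kT = 0.52105, 2.0526, 2.7368, 2.9737, 4.2632.
Z = Σ e^(−Eᵢ/kT) = e^(−0.52105) + e^(−2.0526) + e^(−2.7368) + e^(−2.9737) + e^(−4.2632) = 0.59390 + 0.12840 + 0.064777 + 0.051114 + 0.014077 = 0.85227.
⟨E⟩ = 42.906 meV, ⟨E²⟩ = 3211.1 meV².
C_V/k_B = (⟨E²⟩ − ⟨E⟩²)/(kT)² = (3211.1 − 1840.9)/1444.0 = 0.949.

0.949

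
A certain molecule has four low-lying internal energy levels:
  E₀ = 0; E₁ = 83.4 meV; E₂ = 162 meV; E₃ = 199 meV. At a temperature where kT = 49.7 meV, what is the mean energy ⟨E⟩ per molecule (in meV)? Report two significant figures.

Eᵢ/kT = 0, 1.678, 3.260, 4.004.
Z = Σ e^(−Eᵢ/kT) = e^(−0) + e^(−1.678) + e^(−3.260) + e^(−4.004) = 1.000 + 0.1867 + 0.03839 + 0.01824 = 1.243.
⟨E⟩ = Σ Eᵢ e^(−Eᵢ/kT) / Z = (0·1.000 + 83.4·0.1867 + 162·0.03839 + 199·0.01824) / 1.243 = 20 meV.

20 meV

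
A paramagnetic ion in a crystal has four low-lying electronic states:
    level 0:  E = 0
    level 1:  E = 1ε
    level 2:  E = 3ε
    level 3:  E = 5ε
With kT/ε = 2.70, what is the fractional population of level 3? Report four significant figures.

0.07211

Eᵢ/kT = 0, 0.370370, 1.11111, 1.85185.
Z = Σ e^(−Eᵢ/kT) = e^(−0) + e^(−0.370370) + e^(−1.11111) + e^(−1.85185) = 1.00000 + 0.690479 + 0.329193 + 0.156947 = 2.17662.
P₃ = e^(−E₃/kT) / Z = 0.156947/2.17662 = 0.07211.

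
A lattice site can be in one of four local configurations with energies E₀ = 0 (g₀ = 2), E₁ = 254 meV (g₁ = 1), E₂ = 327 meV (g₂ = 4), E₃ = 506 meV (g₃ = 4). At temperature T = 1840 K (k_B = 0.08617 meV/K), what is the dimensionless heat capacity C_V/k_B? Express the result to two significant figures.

1.1

k_BT = 0.08617 × 1840 K = 158.6 meV.
Eᵢ/kT = 0, 1.602, 2.062, 3.190.
Z = Σ gᵢe^(−Eᵢ/kT) = 2·e^(−0) + 1·e^(−1.602) + 4·e^(−2.062) + 4·e^(−3.190) = 2.000 + 0.2015 + 0.5088 + 0.1647 = 2.875.
⟨E⟩ = 104.7 meV, ⟨E²⟩ = 38110 meV².
C_V/k_B = (⟨E²⟩ − ⟨E⟩²)/(kT)² = (38110 − 10960)/25150 = 1.1.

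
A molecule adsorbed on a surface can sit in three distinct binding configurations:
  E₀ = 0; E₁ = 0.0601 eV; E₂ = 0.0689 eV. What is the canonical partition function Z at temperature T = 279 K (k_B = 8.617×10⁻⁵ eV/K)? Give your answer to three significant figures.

Z = 1.14

k_BT = 8.617×10⁻⁵ × 279 K = 0.024041 eV.
Eᵢ/kT = 0, 2.4999, 2.8659.
Z = Σ e^(−Eᵢ/kT) = e^(−0) + e^(−2.4999) + e^(−2.8659) = 1.0000 + 0.082093 + 0.056932 = 1.1390.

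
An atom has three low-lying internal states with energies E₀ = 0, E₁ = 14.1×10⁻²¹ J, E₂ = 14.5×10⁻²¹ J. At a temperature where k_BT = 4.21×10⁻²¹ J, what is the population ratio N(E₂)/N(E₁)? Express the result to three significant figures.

0.909

n₂/n₁ = exp[−(E₂−E₁)/kT] = exp(−(0.4 ×10⁻²¹ J)/(4.21 ×10⁻²¹ J)) = exp(-0.095012) = 0.909.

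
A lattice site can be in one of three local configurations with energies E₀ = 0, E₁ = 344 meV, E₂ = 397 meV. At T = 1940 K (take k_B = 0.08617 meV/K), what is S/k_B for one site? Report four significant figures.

0.5958

k_BT = 0.08617 × 1940 K = 167.170 meV.
Eᵢ/kT = 0, 2.05779, 2.37483.
Z = Σ e^(−Eᵢ/kT) = e^(−0) + e^(−2.05779) + e^(−2.37483) = 1.00000 + 0.127736 + 0.0930303 = 1.22077.
⟨E⟩ = Σ EᵢPᵢ = 66.2485 meV.
S/k_B = ln Z + ⟨E⟩/kT = ln(1.22077) + 66.2485/167.170 = 0.199482 + 0.396294 = 0.5958.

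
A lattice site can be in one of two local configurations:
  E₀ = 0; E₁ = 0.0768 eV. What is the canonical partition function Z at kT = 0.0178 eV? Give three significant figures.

Eᵢ/kT = 0, 4.3146.
Z = Σ e^(−Eᵢ/kT) = e^(−0) + e^(−4.3146) = 1.0000 + 0.013372 = 1.0134.

Z = 1.01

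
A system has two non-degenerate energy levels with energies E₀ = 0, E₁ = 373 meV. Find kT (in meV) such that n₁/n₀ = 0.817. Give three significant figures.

n₁/n₀ = exp[−(E₁−E₀)/kT] = 0.817.
⇒ (E₁−E₀)/kT = ln(1/0.817) = ln(1.2240) = 0.20212.
kT = 373 meV / 0.20212 = 1850 meV.

1850 meV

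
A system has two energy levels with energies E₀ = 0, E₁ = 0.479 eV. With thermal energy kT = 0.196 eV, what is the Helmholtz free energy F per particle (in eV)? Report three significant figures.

Eᵢ/kT = 0, 2.4439.
Z = Σ e^(−Eᵢ/kT) = e^(−0) + e^(−2.4439) = 1.0000 + 0.086822 = 1.0868.
F = −kT ln Z = −0.196 × ln(1.0868) = −0.196 × 0.083238 = -0.0163 eV.

-0.0163 eV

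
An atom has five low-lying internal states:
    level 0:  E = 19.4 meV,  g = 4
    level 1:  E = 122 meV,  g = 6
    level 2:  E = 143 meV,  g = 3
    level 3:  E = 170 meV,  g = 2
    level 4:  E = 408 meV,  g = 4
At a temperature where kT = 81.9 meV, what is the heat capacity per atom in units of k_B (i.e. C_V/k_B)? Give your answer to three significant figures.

Eᵢ/kT = 0.23687, 1.4896, 1.7460, 2.0757, 4.9817.
Z = Σ gᵢe^(−Eᵢ/kT) = 4·e^(−0.23687) + 6·e^(−1.4896) + 3·e^(−1.7460) + 2·e^(−2.0757) + 4·e^(−4.9817) = 3.1564 + 1.3528 + 0.52341 + 0.25094 + 0.027450 = 5.3110.
⟨E⟩ = 66.839 meV, ⟨E²⟩ = 8256.0 meV².
C_V/k_B = (⟨E²⟩ − ⟨E⟩²)/(kT)² = (8256.0 − 4467.5)/6707.6 = 0.565.

0.565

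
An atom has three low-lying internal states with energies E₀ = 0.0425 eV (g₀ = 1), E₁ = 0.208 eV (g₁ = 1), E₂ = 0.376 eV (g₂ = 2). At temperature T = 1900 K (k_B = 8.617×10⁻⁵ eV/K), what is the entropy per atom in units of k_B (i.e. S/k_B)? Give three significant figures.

1.04

k_BT = 8.617×10⁻⁵ × 1900 K = 0.16372 eV.
Eᵢ/kT = 0.25959, 1.2705, 2.2966.
Z = Σ gᵢe^(−Eᵢ/kT) = 1·e^(−0.25959) + 1·e^(−1.2705) + 2·e^(−2.2966) = 0.77137 + 0.28069 + 0.20120 = 1.2533.
⟨E⟩ = Σ EᵢPᵢ = 0.13310 eV.
S/k_B = ln Z + ⟨E⟩/kT = ln(1.2533) + 0.13310/0.16372 = 0.22578 + 0.81297 = 1.04.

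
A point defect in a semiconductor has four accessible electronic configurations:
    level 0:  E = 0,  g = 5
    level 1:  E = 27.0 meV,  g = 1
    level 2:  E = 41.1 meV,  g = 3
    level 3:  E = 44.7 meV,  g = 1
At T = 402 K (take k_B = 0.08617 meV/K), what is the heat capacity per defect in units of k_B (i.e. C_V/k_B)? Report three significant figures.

0.231

k_BT = 0.08617 × 402 K = 34.640 meV.
Eᵢ/kT = 0, 0.77945, 1.1865, 1.2904.
Z = Σ gᵢe^(−Eᵢ/kT) = 5·e^(−0) + 1·e^(−0.77945) + 3·e^(−1.1865) + 1·e^(−1.2904) = 5.0000 + 0.45866 + 0.91586 + 0.27516 = 6.6497.
⟨E⟩ = 9.3727 meV, ⟨E²⟩ = 365.62 meV².
C_V/k_B = (⟨E²⟩ − ⟨E⟩²)/(kT)² = (365.62 − 87.848)/1199.9 = 0.231.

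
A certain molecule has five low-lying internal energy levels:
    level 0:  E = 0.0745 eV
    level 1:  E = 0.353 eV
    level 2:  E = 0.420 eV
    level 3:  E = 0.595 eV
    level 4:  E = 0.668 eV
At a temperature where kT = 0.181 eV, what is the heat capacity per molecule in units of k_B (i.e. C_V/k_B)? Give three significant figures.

Eᵢ/kT = 0.41160, 1.9503, 2.3204, 3.2873, 3.6906.
Z = Σ e^(−Eᵢ/kT) = e^(−0.41160) + e^(−1.9503) + e^(−2.3204) + e^(−3.2873) + e^(−3.6906) = 0.66259 + 0.14223 + 0.098234 + 0.037355 + 0.024957 = 0.96537.
⟨E⟩ = 0.18617 eV, ⟨E²⟩ = 0.065353 eV².
C_V/k_B = (⟨E²⟩ − ⟨E⟩²)/(kT)² = (0.065353 − 0.034659)/0.032761 = 0.937.

0.937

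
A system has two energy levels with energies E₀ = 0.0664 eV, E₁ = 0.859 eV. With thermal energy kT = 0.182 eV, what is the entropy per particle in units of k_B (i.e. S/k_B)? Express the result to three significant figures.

Eᵢ/kT = 0.36484, 4.7198.
Z = Σ e^(−Eᵢ/kT) = e^(−0.36484) + e^(−4.7198) = 0.69431 + 0.0089170 = 0.70323.
⟨E⟩ = Σ EᵢPᵢ = 0.076450 eV.
S/k_B = ln Z + ⟨E⟩/kT = ln(0.70323) + 0.076450/0.182 = -0.35207 + 0.42005 = 0.0680.

0.0680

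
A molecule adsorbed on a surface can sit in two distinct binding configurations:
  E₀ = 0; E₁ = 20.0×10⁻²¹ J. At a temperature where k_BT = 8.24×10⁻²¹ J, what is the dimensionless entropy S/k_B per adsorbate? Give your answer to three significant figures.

Eᵢ/kT = 0, 2.4272.
Z = Σ e^(−Eᵢ/kT) = e^(−0) + e^(−2.4272) = 1.0000 + 0.088284 = 1.0883.
⟨E⟩ = Σ EᵢPᵢ = 1.6224 ×10⁻²¹ J.
S/k_B = ln Z + ⟨E⟩/kT = ln(1.0883) + 1.6224/8.24 = 0.084617 + 0.19689 = 0.282.

0.282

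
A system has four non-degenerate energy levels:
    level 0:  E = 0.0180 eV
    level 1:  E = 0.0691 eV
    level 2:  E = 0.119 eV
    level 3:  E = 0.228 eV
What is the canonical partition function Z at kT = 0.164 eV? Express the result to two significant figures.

Eᵢ/kT = 0.1098, 0.4213, 0.7256, 1.390.
Z = Σ e^(−Eᵢ/kT) = e^(−0.1098) + e^(−0.4213) + e^(−0.7256) + e^(−1.390) = 0.8960 + 0.6562 + 0.4840 + 0.2491 = 2.285.

Z = 2.3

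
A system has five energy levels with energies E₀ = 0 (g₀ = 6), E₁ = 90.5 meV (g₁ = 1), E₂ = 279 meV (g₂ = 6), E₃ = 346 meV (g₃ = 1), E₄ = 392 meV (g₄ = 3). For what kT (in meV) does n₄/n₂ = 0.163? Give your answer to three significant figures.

101 meV

n₄/n₂ = (g₄/g₂) exp[−(E₄−E₂)/kT] = 0.163.
⇒ (E₄−E₂)/kT = ln((3/6)/0.163) = ln(3.0675) = 1.1209.
kT = 113 meV / 1.1209 = 101 meV.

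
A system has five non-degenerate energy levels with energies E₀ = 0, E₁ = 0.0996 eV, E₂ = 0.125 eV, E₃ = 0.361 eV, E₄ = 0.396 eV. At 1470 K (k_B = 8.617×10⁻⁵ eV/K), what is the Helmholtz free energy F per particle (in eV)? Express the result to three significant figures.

k_BT = 8.617×10⁻⁵ × 1470 K = 0.12667 eV.
Eᵢ/kT = 0, 0.78630, 0.98682, 2.8499, 3.1262.
Z = Σ e^(−Eᵢ/kT) = e^(−0) + e^(−0.78630) + e^(−0.98682) + e^(−2.8499) + e^(−3.1262) = 1.0000 + 0.45553 + 0.37276 + 0.057850 + 0.043884 = 1.9300.
F = −kT ln Z = −0.12667 × ln(1.9300) = −0.12667 × 0.65752 = -0.0833 eV.

-0.0833 eV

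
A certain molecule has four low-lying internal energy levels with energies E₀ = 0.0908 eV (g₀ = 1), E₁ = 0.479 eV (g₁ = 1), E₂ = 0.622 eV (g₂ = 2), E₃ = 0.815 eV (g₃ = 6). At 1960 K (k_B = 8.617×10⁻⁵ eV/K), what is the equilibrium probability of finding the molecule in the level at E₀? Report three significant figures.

k_BT = 8.617×10⁻⁵ × 1960 K = 0.16889 eV.
Eᵢ/kT = 0.53763, 2.8362, 3.6829, 4.8256.
Z = Σ gᵢe^(−Eᵢ/kT) = 1·e^(−0.53763) + 1·e^(−2.8362) + 2·e^(−3.6829) + 6·e^(−4.8256) = 0.58413 + 0.058648 + 0.050300 + 0.048130 = 0.74121.
P₀ = g₀ e^(−E₀/kT) / Z = 0.58413/0.74121 = 0.788.

0.788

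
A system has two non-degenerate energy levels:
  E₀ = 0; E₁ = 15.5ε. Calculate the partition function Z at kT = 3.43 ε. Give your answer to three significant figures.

Z = 1.01

Eᵢ/kT = 0, 4.5190.
Z = Σ e^(−Eᵢ/kT) = e^(−0) + e^(−4.5190) = 1.0000 + 0.010900 = 1.0109.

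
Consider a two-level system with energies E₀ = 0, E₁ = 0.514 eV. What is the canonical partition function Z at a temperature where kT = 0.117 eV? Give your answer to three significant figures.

Z = 1.01

Eᵢ/kT = 0, 4.3932.
Z = Σ e^(−Eᵢ/kT) = e^(−0) + e^(−4.3932) = 1.0000 + 0.012361 = 1.0124.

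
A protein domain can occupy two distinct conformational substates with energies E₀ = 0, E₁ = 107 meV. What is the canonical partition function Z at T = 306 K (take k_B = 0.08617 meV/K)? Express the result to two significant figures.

Z = 1.0

k_BT = 0.08617 × 306 K = 26.37 meV.
Eᵢ/kT = 0, 4.058.
Z = Σ e^(−Eᵢ/kT) = e^(−0) + e^(−4.058) = 1.000 + 0.01728 = 1.017.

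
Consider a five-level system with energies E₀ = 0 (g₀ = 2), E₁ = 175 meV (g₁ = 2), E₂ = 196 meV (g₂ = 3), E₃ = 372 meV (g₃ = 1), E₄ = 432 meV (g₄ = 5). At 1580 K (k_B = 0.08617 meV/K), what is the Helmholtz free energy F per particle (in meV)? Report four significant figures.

-172.1 meV

k_BT = 0.08617 × 1580 K = 136.149 meV.
Eᵢ/kT = 0, 1.28536, 1.43960, 2.73230, 3.17299.
Z = Σ gᵢe^(−Eᵢ/kT) = 2·e^(−0) + 2·e^(−1.28536) + 3·e^(−1.43960) + 1·e^(−2.73230) + 5·e^(−3.17299) = 2.00000 + 0.553102 + 0.711068 + 0.0650695 + 0.209391 = 3.53863.
F = −kT ln Z = −136.149 × ln(3.53863) = −136.149 × 1.26374 = -172.1 meV.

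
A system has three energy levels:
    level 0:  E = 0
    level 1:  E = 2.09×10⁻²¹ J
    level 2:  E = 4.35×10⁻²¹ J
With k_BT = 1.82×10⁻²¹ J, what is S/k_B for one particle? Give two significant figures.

0.76

Eᵢ/kT = 0, 1.148, 2.390.
Z = Σ e^(−Eᵢ/kT) = e^(−0) + e^(−1.148) + e^(−2.390) = 1.000 + 0.3173 + 0.09163 = 1.409.
⟨E⟩ = Σ EᵢPᵢ = 0.7535 ×10⁻²¹ J.
S/k_B = ln Z + ⟨E⟩/kT = ln(1.409) + 0.7535/1.82 = 0.3429 + 0.4140 = 0.76.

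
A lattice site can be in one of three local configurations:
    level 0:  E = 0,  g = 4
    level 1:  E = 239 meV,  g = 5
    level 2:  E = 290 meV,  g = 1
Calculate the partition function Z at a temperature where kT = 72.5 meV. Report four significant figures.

Z = 4.203

Eᵢ/kT = 0, 3.29655, 4.00000.
Z = Σ gᵢe^(−Eᵢ/kT) = 4·e^(−0) + 5·e^(−3.29655) + 1·e^(−4.00000) = 4.00000 + 0.185053 + 0.0183156 = 4.20337.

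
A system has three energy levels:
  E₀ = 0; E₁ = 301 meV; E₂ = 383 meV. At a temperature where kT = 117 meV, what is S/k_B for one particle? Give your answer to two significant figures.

Eᵢ/kT = 0, 2.573, 3.274.
Z = Σ e^(−Eᵢ/kT) = e^(−0) + e^(−2.573) + e^(−3.274) = 1.000 + 0.07631 + 0.03785 = 1.114.
⟨E⟩ = Σ EᵢPᵢ = 33.63 meV.
S/k_B = ln Z + ⟨E⟩/kT = ln(1.114) + 33.63/117 = 0.1080 + 0.2874 = 0.40.

0.40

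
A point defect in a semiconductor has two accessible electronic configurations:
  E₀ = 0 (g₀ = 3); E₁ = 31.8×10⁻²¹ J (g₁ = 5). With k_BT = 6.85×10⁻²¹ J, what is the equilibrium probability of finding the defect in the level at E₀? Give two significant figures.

0.98

Eᵢ/kT = 0, 4.642.
Z = Σ gᵢe^(−Eᵢ/kT) = 3·e^(−0) + 5·e^(−4.642) = 3.000 + 0.04819 = 3.048.
P₀ = g₀ e^(−E₀/kT) / Z = 3.000/3.048 = 0.98.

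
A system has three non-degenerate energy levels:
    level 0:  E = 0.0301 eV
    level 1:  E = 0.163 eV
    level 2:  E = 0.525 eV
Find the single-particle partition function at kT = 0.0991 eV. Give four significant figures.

Z = 0.9361

Eᵢ/kT = 0.303734, 1.64480, 5.29768.
Z = Σ e^(−Eᵢ/kT) = e^(−0.303734) + e^(−1.64480) + e^(−5.29768) = 0.738057 + 0.193051 + 0.00500319 = 0.936111.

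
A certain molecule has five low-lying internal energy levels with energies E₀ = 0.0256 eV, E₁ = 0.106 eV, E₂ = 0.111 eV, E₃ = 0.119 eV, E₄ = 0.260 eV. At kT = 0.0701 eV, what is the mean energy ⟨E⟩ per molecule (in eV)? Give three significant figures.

0.0694 eV

Eᵢ/kT = 0.36519, 1.5121, 1.5835, 1.6976, 3.7090.
Z = Σ e^(−Eᵢ/kT) = e^(−0.36519) + e^(−1.5121) + e^(−1.5835) + e^(−1.6976) + e^(−3.7090) = 0.69406 + 0.22045 + 0.20526 + 0.18312 + 0.024502 = 1.3274.
⟨E⟩ = Σ Eᵢ e^(−Eᵢ/kT) / Z = (0.0256·0.69406 + 0.106·0.22045 + 0.111·0.20526 + 0.119·0.18312 + 0.260·0.024502) / 1.3274 = 0.0694 eV.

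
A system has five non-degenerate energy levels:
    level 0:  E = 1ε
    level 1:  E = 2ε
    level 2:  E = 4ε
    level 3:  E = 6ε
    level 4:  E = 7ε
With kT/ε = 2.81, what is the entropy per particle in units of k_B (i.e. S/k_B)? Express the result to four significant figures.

1.348

Eᵢ/kT = 0.355872, 0.711744, 1.42349, 2.13523, 2.49110.
Z = Σ e^(−Eᵢ/kT) = e^(−0.355872) + e^(−0.711744) + e^(−1.42349) + e^(−2.13523) + e^(−2.49110) = 0.700562 + 0.490788 + 0.240872 + 0.118217 + 0.0828188 = 1.63326.
⟨E⟩ = Σ EᵢPᵢ = 2.40908 ε.
S/k_B = ln Z + ⟨E⟩/kT = ln(1.63326) + 2.40908/2.81 = 0.490578 + 0.857324 = 1.348.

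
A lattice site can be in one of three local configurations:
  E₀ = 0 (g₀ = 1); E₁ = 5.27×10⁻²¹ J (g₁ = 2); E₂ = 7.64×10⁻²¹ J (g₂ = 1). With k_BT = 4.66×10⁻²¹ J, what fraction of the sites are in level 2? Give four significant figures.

Eᵢ/kT = 0, 1.13090, 1.63948.
Z = Σ gᵢe^(−Eᵢ/kT) = 1·e^(−0) + 2·e^(−1.13090) + 1·e^(−1.63948) = 1.00000 + 0.645485 + 0.194081 = 1.83957.
P₂ = g₂ e^(−E₂/kT) / Z = 0.194081/1.83957 = 0.1055.

0.1055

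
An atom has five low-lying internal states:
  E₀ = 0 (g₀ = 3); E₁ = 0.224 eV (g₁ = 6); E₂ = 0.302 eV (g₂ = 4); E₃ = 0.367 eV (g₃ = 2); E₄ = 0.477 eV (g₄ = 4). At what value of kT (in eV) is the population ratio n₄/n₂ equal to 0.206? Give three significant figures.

n₄/n₂ = (g₄/g₂) exp[−(E₄−E₂)/kT] = 0.206.
⇒ (E₄−E₂)/kT = ln((4/4)/0.206) = ln(4.8544) = 1.5799.
kT = 0.175 eV / 1.5799 = 0.111 eV.

0.111 eV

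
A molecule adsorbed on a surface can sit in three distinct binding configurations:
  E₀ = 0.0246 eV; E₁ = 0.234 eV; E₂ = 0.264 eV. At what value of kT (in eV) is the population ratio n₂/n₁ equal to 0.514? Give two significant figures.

0.045 eV

n₂/n₁ = exp[−(E₂−E₁)/kT] = 0.514.
⇒ (E₂−E₁)/kT = ln(1/0.514) = ln(1.946) = 0.6658.
kT = 0.030 eV / 0.6658 = 0.045 eV.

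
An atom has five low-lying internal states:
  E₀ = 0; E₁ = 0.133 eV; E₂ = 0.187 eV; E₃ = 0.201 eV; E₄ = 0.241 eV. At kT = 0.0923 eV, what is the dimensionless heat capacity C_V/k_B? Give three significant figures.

Eᵢ/kT = 0, 1.4410, 2.0260, 2.1777, 2.6111.
Z = Σ e^(−Eᵢ/kT) = e^(−0) + e^(−1.4410) + e^(−2.0260) + e^(−2.1777) + e^(−2.6111) = 1.0000 + 0.23669 + 0.13186 + 0.11330 + 0.073454 = 1.5553.
⟨E⟩ = 0.062119 eV, ⟨E²⟩ = 0.011343 eV².
C_V/k_B = (⟨E²⟩ − ⟨E⟩²)/(kT)² = (0.011343 − 0.0038588)/0.0085193 = 0.878.

0.878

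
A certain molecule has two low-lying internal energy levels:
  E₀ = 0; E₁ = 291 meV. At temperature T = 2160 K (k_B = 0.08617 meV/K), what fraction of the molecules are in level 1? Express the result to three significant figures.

0.173

k_BT = 0.08617 × 2160 K = 186.13 meV.
Eᵢ/kT = 0, 1.5634.
Z = Σ e^(−Eᵢ/kT) = e^(−0) + e^(−1.5634) = 1.0000 + 0.20942 = 1.2094.
P₁ = e^(−E₁/kT) / Z = 0.20942/1.2094 = 0.173.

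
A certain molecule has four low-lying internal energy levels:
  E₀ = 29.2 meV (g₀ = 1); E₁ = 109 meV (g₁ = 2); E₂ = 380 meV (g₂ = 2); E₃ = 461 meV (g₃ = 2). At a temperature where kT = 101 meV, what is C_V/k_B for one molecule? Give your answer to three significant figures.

0.636

Eᵢ/kT = 0.28911, 1.0792, 3.7624, 4.5644.
Z = Σ gᵢe^(−Eᵢ/kT) = 1·e^(−0.28911) + 2·e^(−1.0792) + 2·e^(−3.7624) + 2·e^(−4.5644) = 0.74893 + 0.67973 + 0.046456 + 0.020832 = 1.4959.
⟨E⟩ = 82.369 meV, ⟨E²⟩ = 13270 meV².
C_V/k_B = (⟨E²⟩ − ⟨E⟩²)/(kT)² = (13270 − 6784.7)/10201 = 0.636.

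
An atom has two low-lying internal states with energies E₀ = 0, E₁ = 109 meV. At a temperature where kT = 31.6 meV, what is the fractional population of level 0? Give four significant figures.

0.9692

Eᵢ/kT = 0, 3.44937.
Z = Σ e^(−Eᵢ/kT) = e^(−0) + e^(−3.44937) = 1.00000 + 0.0317656 = 1.03177.
P₀ = e^(−E₀/kT) / Z = 1.00000/1.03177 = 0.9692.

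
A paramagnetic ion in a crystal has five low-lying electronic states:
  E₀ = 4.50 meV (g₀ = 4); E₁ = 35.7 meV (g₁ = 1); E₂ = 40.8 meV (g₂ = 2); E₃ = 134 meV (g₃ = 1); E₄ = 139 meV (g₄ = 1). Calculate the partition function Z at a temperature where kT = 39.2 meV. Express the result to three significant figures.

Eᵢ/kT = 0.11480, 0.91071, 1.0408, 3.4184, 3.5459.
Z = Σ gᵢe^(−Eᵢ/kT) = 4·e^(−0.11480) + 1·e^(−0.91071) + 2·e^(−1.0408) + 1·e^(−3.4184) + 1·e^(−3.5459) = 3.5662 + 0.40224 + 0.70634 + 0.032765 + 0.028843 = 4.7364.

Z = 4.74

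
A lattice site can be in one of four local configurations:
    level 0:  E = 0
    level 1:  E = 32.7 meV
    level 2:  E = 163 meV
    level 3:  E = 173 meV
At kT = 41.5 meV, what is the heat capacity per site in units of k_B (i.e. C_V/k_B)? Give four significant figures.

Eᵢ/kT = 0, 0.787952, 3.92771, 4.16867.
Z = Σ e^(−Eᵢ/kT) = e^(−0) + e^(−0.787952) + e^(−3.92771) + e^(−4.16867) = 1.00000 + 0.454775 + 0.0196887 + 0.0154728 = 1.48994.
⟨E⟩ = 13.9316 meV, ⟨E²⟩ = 988.282 meV².
C_V/k_B = (⟨E²⟩ − ⟨E⟩²)/(kT)² = (988.282 − 194.089)/1722.25 = 0.4611.

0.4611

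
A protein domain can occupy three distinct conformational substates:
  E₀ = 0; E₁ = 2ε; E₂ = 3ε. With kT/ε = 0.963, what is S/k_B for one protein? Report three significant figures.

0.497

Eᵢ/kT = 0, 2.0768, 3.1153.
Z = Σ e^(−Eᵢ/kT) = e^(−0) + e^(−2.0768) + e^(−3.1153) = 1.0000 + 0.12533 + 0.044365 = 1.1697.
⟨E⟩ = Σ EᵢPᵢ = 0.32808 ε.
S/k_B = ln Z + ⟨E⟩/kT = ln(1.1697) + 0.32808/0.963 = 0.15675 + 0.34069 = 0.497.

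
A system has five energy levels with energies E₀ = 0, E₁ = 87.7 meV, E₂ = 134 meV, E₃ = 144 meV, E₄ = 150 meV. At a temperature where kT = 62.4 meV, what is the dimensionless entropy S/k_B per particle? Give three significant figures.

1.11

Eᵢ/kT = 0, 1.4054, 2.1474, 2.3077, 2.4038.
Z = Σ e^(−Eᵢ/kT) = e^(−0) + e^(−1.4054) + e^(−2.1474) + e^(−2.3077) + e^(−2.4038) = 1.0000 + 0.24527 + 0.11679 + 0.099490 + 0.090374 = 1.5519.
⟨E⟩ = Σ EᵢPᵢ = 41.912 meV.
S/k_B = ln Z + ⟨E⟩/kT = ln(1.5519) + 41.912/62.4 = 0.43948 + 0.67167 = 1.11.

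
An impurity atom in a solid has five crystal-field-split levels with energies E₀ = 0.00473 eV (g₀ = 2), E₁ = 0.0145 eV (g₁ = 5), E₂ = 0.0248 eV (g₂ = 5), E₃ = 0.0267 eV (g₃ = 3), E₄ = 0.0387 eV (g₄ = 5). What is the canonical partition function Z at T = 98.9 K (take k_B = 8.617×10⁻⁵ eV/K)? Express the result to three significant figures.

Z = 2.52

k_BT = 8.617×10⁻⁵ × 98.9 K = 0.0085222 eV.
Eᵢ/kT = 0.55502, 1.7014, 2.9100, 3.1330, 4.5411.
Z = Σ gᵢe^(−Eᵢ/kT) = 2·e^(−0.55502) + 5·e^(−1.7014) + 5·e^(−2.9100) + 3·e^(−3.1330) + 5·e^(−4.5411) = 1.1481 + 0.91214 + 0.27238 + 0.13076 + 0.053308 = 2.5167.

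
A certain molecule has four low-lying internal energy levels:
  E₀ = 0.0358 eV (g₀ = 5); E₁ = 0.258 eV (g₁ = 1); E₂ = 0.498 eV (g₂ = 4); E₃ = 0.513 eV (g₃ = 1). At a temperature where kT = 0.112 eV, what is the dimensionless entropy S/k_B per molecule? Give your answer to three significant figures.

1.77

Eᵢ/kT = 0.31964, 2.3036, 4.4464, 4.5804.
Z = Σ gᵢe^(−Eᵢ/kT) = 5·e^(−0.31964) + 1·e^(−2.3036) + 4·e^(−4.4464) + 1·e^(−4.5804) = 3.6321 + 0.099899 + 0.046883 + 0.010251 = 3.7891.
⟨E⟩ = Σ EᵢPᵢ = 0.048668 eV.
S/k_B = ln Z + ⟨E⟩/kT = ln(3.7891) + 0.048668/0.112 = 1.3321 + 0.43454 = 1.77.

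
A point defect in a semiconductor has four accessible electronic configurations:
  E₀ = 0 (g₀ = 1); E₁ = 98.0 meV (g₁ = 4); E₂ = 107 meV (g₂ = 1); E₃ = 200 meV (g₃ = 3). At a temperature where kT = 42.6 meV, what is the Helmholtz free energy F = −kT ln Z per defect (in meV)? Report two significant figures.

Eᵢ/kT = 0, 2.300, 2.512, 4.695.
Z = Σ gᵢe^(−Eᵢ/kT) = 1·e^(−0) + 4·e^(−2.300) + 1·e^(−2.512) + 3·e^(−4.695) = 1.000 + 0.4010 + 0.08111 + 0.02742 = 1.510.
F = −kT ln Z = −42.6 × ln(1.510) = −42.6 × 0.4121 = -18 meV.

-18 meV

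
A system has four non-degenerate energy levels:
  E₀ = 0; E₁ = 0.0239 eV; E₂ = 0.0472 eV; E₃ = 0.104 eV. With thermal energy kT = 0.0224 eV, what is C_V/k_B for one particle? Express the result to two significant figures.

Eᵢ/kT = 0, 1.067, 2.107, 4.643.
Z = Σ e^(−Eᵢ/kT) = e^(−0) + e^(−1.067) + e^(−2.107) + e^(−4.643) = 1.000 + 0.3440 + 0.1216 + 0.009629 = 1.475.
⟨E⟩ = 0.01014 eV, ⟨E²⟩ = 0.0003875 eV².
C_V/k_B = (⟨E²⟩ − ⟨E⟩²)/(kT)² = (0.0003875 − 0.0001028)/0.0005018 = 0.57.

0.57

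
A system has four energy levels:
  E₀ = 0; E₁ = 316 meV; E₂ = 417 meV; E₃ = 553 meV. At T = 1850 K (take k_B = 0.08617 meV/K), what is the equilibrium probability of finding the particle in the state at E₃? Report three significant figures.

k_BT = 0.08617 × 1850 K = 159.41 meV.
Eᵢ/kT = 0, 1.9823, 2.6159, 3.4690.
Z = Σ e^(−Eᵢ/kT) = e^(−0) + e^(−1.9823) + e^(−2.6159) + e^(−3.4690) = 1.0000 + 0.13775 + 0.073102 + 0.031148 = 1.2420.
P₃ = e^(−E₃/kT) / Z = 0.031148/1.2420 = 0.0251.

0.0251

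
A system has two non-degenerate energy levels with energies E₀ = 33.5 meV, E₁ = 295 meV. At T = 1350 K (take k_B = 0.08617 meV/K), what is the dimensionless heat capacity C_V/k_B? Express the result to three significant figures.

0.437

k_BT = 0.08617 × 1350 K = 116.33 meV.
Eᵢ/kT = 0.28797, 2.5359.
Z = Σ e^(−Eᵢ/kT) = e^(−0.28797) + e^(−2.5359) = 0.74978 + 0.079190 = 0.82897.
⟨E⟩ = 58.481 meV, ⟨E²⟩ = 9328.4 meV².
C_V/k_B = (⟨E²⟩ − ⟨E⟩²)/(kT)² = (9328.4 − 3420.0)/13533 = 0.437.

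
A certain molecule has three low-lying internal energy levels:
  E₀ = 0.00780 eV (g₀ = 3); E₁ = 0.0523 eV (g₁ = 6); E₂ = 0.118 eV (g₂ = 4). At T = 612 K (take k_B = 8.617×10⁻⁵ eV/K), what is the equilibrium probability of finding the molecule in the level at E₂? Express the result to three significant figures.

k_BT = 8.617×10⁻⁵ × 612 K = 0.052736 eV.
Eᵢ/kT = 0.14791, 0.99173, 2.2376.
Z = Σ gᵢe^(−Eᵢ/kT) = 3·e^(−0.14791) + 6·e^(−0.99173) + 4·e^(−2.2376) = 2.5875 + 2.2256 + 0.42686 = 5.2400.
P₂ = g₂ e^(−E₂/kT) / Z = 0.42686/5.2400 = 0.0815.

0.0815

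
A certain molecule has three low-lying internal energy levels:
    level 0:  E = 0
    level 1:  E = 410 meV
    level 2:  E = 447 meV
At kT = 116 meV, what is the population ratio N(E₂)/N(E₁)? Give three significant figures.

n₂/n₁ = exp[−(E₂−E₁)/kT] = exp(−(37 meV)/(116 meV)) = exp(-0.31897) = 0.727.

0.727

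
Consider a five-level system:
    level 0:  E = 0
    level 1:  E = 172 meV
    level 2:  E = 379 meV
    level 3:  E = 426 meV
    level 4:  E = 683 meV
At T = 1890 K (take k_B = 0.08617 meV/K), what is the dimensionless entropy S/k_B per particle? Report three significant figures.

0.981

k_BT = 0.08617 × 1890 K = 162.86 meV.
Eᵢ/kT = 0, 1.0561, 2.3272, 2.6157, 4.1938.
Z = Σ e^(−Eᵢ/kT) = e^(−0) + e^(−1.0561) + e^(−2.3272) + e^(−2.6157) + e^(−4.1938) = 1.0000 + 0.34781 + 0.097569 + 0.073117 + 0.015089 = 1.5336.
⟨E⟩ = Σ EᵢPᵢ = 90.151 meV.
S/k_B = ln Z + ⟨E⟩/kT = ln(1.5336) + 90.151/162.86 = 0.42762 + 0.55355 = 0.981.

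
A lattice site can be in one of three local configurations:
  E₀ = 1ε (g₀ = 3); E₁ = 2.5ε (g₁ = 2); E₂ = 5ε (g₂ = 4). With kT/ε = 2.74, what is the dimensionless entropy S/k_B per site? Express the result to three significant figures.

2.02

Eᵢ/kT = 0.36496, 0.91241, 1.8248.
Z = Σ gᵢe^(−Eᵢ/kT) = 3·e^(−0.36496) + 2·e^(−0.91241) + 4·e^(−1.8248) = 2.0827 + 0.80311 + 0.64500 = 3.5308.
⟨E⟩ = Σ EᵢPᵢ = 2.0719 ε.
S/k_B = ln Z + ⟨E⟩/kT = ln(3.5308) + 2.0719/2.74 = 1.2615 + 0.75617 = 2.02.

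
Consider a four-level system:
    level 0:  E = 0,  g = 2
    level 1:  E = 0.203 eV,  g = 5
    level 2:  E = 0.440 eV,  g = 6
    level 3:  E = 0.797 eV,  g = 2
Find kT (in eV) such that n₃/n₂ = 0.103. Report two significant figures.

n₃/n₂ = (g₃/g₂) exp[−(E₃−E₂)/kT] = 0.103.
⇒ (E₃−E₂)/kT = ln((2/6)/0.103) = ln(3.236) = 1.174.
kT = 0.357 eV / 1.174 = 0.30 eV.

0.30 eV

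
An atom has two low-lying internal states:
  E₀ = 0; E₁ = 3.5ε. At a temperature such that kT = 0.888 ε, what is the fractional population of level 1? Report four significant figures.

Eᵢ/kT = 0, 3.94144.
Z = Σ e^(−Eᵢ/kT) = e^(−0) + e^(−3.94144) = 1.00000 + 0.0194202 = 1.01942.
P₁ = e^(−E₁/kT) / Z = 0.0194202/1.01942 = 0.01905.

0.01905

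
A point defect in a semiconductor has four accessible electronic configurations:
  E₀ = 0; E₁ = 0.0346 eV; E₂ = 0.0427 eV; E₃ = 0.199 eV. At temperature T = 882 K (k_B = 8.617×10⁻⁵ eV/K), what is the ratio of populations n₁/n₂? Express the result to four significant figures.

1.112

k_BT = 8.617×10⁻⁵ × 882 K = 0.0760019 eV.
n₁/n₂ = exp[−(E₁−E₂)/kT] = exp(−(-0.0081 eV)/(0.0760019 eV)) = exp(0.106576) = 1.112.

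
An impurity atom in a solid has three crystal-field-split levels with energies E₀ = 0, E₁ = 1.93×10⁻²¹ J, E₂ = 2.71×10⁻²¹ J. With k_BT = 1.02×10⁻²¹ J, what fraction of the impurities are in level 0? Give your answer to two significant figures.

0.82

Eᵢ/kT = 0, 1.892, 2.657.
Z = Σ e^(−Eᵢ/kT) = e^(−0) + e^(−1.892) + e^(−2.657) = 1.000 + 0.1508 + 0.07016 = 1.221.
P₀ = e^(−E₀/kT) / Z = 1.000/1.221 = 0.82.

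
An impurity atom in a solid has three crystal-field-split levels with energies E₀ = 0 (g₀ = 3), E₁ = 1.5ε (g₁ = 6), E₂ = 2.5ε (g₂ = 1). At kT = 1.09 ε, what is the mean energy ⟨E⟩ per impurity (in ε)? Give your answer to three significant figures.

0.547 ε

Eᵢ/kT = 0, 1.3761, 2.2936.
Z = Σ gᵢe^(−Eᵢ/kT) = 3·e^(−0) + 6·e^(−1.3761) + 1·e^(−2.2936) = 3.0000 + 1.5154 + 0.10090 = 4.6163.
⟨E⟩ = Σ Eᵢ gᵢe^(−Eᵢ/kT) / Z = (0·3.0000 + 1.5·1.5154 + 2.5·0.10090) / 4.6163 = 0.547 ε.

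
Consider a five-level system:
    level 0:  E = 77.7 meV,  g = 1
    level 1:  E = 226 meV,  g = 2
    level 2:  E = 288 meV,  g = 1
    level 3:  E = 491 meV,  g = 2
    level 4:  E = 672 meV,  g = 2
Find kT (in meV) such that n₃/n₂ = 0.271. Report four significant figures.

n₃/n₂ = (g₃/g₂) exp[−(E₃−E₂)/kT] = 0.271.
⇒ (E₃−E₂)/kT = ln((2/1)/0.271) = ln(7.38007) = 1.99878.
kT = 203 meV / 1.99878 = 101.6 meV.

101.6 meV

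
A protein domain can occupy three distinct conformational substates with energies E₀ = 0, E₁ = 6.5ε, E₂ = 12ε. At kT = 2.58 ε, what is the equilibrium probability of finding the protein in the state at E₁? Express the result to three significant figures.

0.0739

Eᵢ/kT = 0, 2.5194, 4.6512.
Z = Σ e^(−Eᵢ/kT) = e^(−0) + e^(−2.5194) + e^(−4.6512) = 1.0000 + 0.080508 + 0.0095501 = 1.0901.
P₁ = e^(−E₁/kT) / Z = 0.080508/1.0901 = 0.0739.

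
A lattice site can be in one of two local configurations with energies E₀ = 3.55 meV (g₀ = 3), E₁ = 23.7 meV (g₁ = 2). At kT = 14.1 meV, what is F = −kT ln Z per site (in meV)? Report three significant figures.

Eᵢ/kT = 0.25177, 1.6809.
Z = Σ gᵢe^(−Eᵢ/kT) = 3·e^(−0.25177) + 2·e^(−1.6809) = 2.3323 + 0.37241 = 2.7047.
F = −kT ln Z = −14.1 × ln(2.7047) = −14.1 × 0.99499 = -14.0 meV.

-14.0 meV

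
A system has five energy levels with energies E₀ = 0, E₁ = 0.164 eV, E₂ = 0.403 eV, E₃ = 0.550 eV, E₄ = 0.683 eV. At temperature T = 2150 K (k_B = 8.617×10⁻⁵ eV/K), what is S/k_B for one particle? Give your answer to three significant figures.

k_BT = 8.617×10⁻⁵ × 2150 K = 0.18527 eV.
Eᵢ/kT = 0, 0.88519, 2.1752, 2.9686, 3.6865.
Z = Σ e^(−Eᵢ/kT) = e^(−0) + e^(−0.88519) + e^(−2.1752) + e^(−2.9686) + e^(−3.6865) = 1.0000 + 0.41264 + 0.11359 + 0.051375 + 0.025060 = 1.6027.
⟨E⟩ = Σ EᵢPᵢ = 0.099096 eV.
S/k_B = ln Z + ⟨E⟩/kT = ln(1.6027) + 0.099096/0.18527 = 0.47169 + 0.53487 = 1.01.

1.01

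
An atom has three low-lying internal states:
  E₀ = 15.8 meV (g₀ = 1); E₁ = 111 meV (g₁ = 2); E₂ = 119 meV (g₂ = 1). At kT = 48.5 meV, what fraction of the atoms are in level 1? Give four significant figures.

0.2006

Eᵢ/kT = 0.325773, 2.28866, 2.45361.
Z = Σ gᵢe^(−Eᵢ/kT) = 1·e^(−0.325773) + 2·e^(−2.28866) + 1·e^(−2.45361) = 0.721969 + 0.202804 + 0.0859826 = 1.01076.
P₁ = g₁ e^(−E₁/kT) / Z = 0.202804/1.01076 = 0.2006.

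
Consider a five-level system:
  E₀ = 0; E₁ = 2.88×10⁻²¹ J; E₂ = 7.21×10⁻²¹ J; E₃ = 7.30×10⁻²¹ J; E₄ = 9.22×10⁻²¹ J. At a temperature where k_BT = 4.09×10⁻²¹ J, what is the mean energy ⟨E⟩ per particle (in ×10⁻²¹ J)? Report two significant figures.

Eᵢ/kT = 0, 0.7042, 1.763, 1.785, 2.254.
Z = Σ e^(−Eᵢ/kT) = e^(−0) + e^(−0.7042) + e^(−1.763) + e^(−1.785) + e^(−2.254) = 1.000 + 0.4945 + 0.1715 + 0.1678 + 0.1050 = 1.939.
⟨E⟩ = Σ Eᵢ e^(−Eᵢ/kT) / Z = (0·1.000 + 2.88·0.4945 + 7.21·0.1715 + 7.30·0.1678 + 9.22·0.1050) / 1.939 = 2.5 ×10⁻²¹ J.

2.5 ×10⁻²¹ J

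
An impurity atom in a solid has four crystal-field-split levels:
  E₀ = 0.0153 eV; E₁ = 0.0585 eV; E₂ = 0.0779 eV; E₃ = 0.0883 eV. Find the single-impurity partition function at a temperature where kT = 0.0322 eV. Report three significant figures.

Eᵢ/kT = 0.47516, 1.8168, 2.4193, 2.7422.
Z = Σ e^(−Eᵢ/kT) = e^(−0.47516) + e^(−1.8168) + e^(−2.4193) + e^(−2.7422) = 0.62179 + 0.16255 + 0.088984 + 0.064428 = 0.93775.

Z = 0.938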